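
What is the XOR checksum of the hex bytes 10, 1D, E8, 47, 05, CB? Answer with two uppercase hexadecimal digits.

XOR the bytes together:
  start with 0x10
  0x10 ⊕ 0x1D = 0x0D
  0x0D ⊕ 0xE8 = 0xE5
  0xE5 ⊕ 0x47 = 0xA2
  0xA2 ⊕ 0x05 = 0xA7
  0xA7 ⊕ 0xCB = 0x6C

6C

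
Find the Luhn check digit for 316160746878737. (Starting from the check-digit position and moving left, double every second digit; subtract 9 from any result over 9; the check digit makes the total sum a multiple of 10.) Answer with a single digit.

Partial digits right→left: 7 3 7 8 7 8 6 4 7 0 6 1 6 1 3
Double every second digit counting from the check-digit position (so the 1st, 3rd, 5th, ... of the partial from the right).
  doubled (with −9 where >9): 5 5 5 3 5 3 3 6 → sum 35
  kept as-is: 3 8 8 4 0 1 1 → sum 25
Total = 35 + 25 = 60.
Check digit = (10 − (60 mod 10)) mod 10 = 0.

0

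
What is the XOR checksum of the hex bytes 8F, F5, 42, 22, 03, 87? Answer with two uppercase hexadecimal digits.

XOR the bytes together:
  start with 0x8F
  0x8F ⊕ 0xF5 = 0x7A
  0x7A ⊕ 0x42 = 0x38
  0x38 ⊕ 0x22 = 0x1A
  0x1A ⊕ 0x03 = 0x19
  0x19 ⊕ 0x87 = 0x9E

9E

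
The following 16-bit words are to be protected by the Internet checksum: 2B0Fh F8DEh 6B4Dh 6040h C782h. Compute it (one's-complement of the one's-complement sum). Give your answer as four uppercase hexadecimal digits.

One's-complement addition (fold any carry out of bit 15 back into bit 0):
  0x2B0F + 0xF8DE = 0x123ED → wrap carry → 0x23EE
  0x23EE + 0x6B4D = 0x08F3B
  0x8F3B + 0x6040 = 0x0EF7B
  0xEF7B + 0xC782 = 0x1B6FD → wrap carry → 0xB6FE
One's-complement sum = 0xB6FE.
Checksum = ~0xB6FE & 0xFFFF = 0x4901.

4901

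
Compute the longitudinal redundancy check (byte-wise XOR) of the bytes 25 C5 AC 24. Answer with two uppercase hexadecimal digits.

XOR the bytes together:
  start with 0x25
  0x25 ⊕ 0xC5 = 0xE0
  0xE0 ⊕ 0xAC = 0x4C
  0x4C ⊕ 0x24 = 0x68

68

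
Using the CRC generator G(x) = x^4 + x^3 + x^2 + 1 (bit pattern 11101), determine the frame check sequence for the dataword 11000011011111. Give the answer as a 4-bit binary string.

1110

Append 4 zeros: 110000110111110000. Divide by 11101 (XOR where the leading bit is 1):
  pos 0: 11000 XOR 11101 = 00101
  pos 2: 10101 XOR 11101 = 01000
  pos 3: 10001 XOR 11101 = 01100
  pos 4: 11000 XOR 11101 = 00101
  pos 6: 10111 XOR 11101 = 01010
  pos 7: 10101 XOR 11101 = 01000
  pos 8: 10001 XOR 11101 = 01100
  pos 9: 11001 XOR 11101 = 00100
  pos 11: 10000 XOR 11101 = 01101
  pos 12: 11010 XOR 11101 = 00111
Remainder (last 4 bits) = 1110. This is the CRC / FCS.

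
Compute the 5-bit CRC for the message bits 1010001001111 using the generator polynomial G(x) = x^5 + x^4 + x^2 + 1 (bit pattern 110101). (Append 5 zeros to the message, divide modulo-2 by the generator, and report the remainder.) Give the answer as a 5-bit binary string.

11100

Append 5 zeros: 101000100111100000. Divide by 110101 (XOR where the leading bit is 1):
  pos 0: 101000 XOR 110101 = 011101
  pos 1: 111011 XOR 110101 = 001110
  pos 3: 111000 XOR 110101 = 001101
  pos 5: 110111 XOR 110101 = 000010
  pos 9: 101100 XOR 110101 = 011001
  pos 10: 110010 XOR 110101 = 000111
Remainder (last 5 bits) = 11100. This is the CRC / FCS.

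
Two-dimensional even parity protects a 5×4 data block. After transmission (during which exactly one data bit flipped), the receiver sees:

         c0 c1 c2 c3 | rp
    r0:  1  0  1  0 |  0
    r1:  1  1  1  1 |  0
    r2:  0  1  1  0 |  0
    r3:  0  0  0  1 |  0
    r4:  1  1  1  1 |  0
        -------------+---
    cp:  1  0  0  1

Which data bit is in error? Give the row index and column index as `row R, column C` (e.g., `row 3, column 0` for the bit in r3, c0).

row 3, column 1

Recompute each row's even parity and compare to rp:
  r0: data parity 0, sent rp 0 → ok
  r1: data parity 0, sent rp 0 → ok
  r2: data parity 0, sent rp 0 → ok
  r3: data parity 1, sent rp 0 → mismatch
  r4: data parity 0, sent rp 0 → ok
Recompute each column's even parity and compare to cp:
  c0: data parity 1, sent cp 1 → ok
  c1: data parity 1, sent cp 0 → mismatch
  c2: data parity 0, sent cp 0 → ok
  c3: data parity 1, sent cp 1 → ok
Exactly one row (r3) and one column (c1) fail → the flipped bit is at their intersection.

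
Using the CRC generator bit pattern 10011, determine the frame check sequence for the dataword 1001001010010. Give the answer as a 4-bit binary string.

Append 4 zeros: 10010010100100000. Divide by 10011 (XOR where the leading bit is 1):
  pos 0: 10010 XOR 10011 = 00001
  pos 4: 10101 XOR 10011 = 00110
  pos 6: 11000 XOR 10011 = 01011
  pos 7: 10111 XOR 10011 = 00100
  pos 9: 10000 XOR 10011 = 00011
  pos 12: 11000 XOR 10011 = 01011
Remainder (last 4 bits) = 1011. This is the CRC / FCS.

1011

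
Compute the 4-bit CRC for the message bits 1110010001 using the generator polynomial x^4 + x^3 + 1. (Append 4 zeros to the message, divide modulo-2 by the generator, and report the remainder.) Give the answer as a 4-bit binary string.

Append 4 zeros: 11100100010000. Divide by 11001 (XOR where the leading bit is 1):
  pos 0: 11100 XOR 11001 = 00101
  pos 2: 10110 XOR 11001 = 01111
  pos 3: 11110 XOR 11001 = 00111
  pos 5: 11101 XOR 11001 = 00100
  pos 7: 10000 XOR 11001 = 01001
  pos 8: 10010 XOR 11001 = 01011
  pos 9: 10110 XOR 11001 = 01111
Remainder (last 4 bits) = 1111. This is the CRC / FCS.

1111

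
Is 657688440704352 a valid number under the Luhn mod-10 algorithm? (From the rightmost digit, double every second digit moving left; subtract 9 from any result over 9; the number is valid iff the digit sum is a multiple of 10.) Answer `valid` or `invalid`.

invalid

From the right, keep odd positions and double even positions (subtract 9 from any doubled value over 9):
  doubled (positions 2,4,...): 1 8 5 8 7 3 1 → sum 33
  kept (positions 1,3,...): 2 3 0 0 4 8 7 6 → sum 30
Total = 63.
63 mod 10 = 3, so the number is invalid.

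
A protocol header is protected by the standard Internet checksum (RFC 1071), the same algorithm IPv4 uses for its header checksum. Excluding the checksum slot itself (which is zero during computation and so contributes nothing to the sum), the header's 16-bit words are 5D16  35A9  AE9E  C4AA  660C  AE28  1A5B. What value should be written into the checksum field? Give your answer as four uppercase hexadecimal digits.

CB66

One's-complement addition (fold any carry out of bit 15 back into bit 0):
  0x5D16 + 0x35A9 = 0x092BF
  0x92BF + 0xAE9E = 0x1415D → wrap carry → 0x415E
  0x415E + 0xC4AA = 0x10608 → wrap carry → 0x0609
  0x0609 + 0x660C = 0x06C15
  0x6C15 + 0xAE28 = 0x11A3D → wrap carry → 0x1A3E
  0x1A3E + 0x1A5B = 0x03499
One's-complement sum = 0x3499.
Checksum = ~0x3499 & 0xFFFF = 0xCB66.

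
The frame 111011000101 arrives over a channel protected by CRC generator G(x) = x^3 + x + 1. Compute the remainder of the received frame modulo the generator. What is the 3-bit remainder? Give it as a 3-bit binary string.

000

Modulo-2 division of 111011000101 by 1011:
  pos 0: 1110 XOR 1011 = 0101
  pos 1: 1011 XOR 1011 = 0000
  pos 5: 1000 XOR 1011 = 0011
  pos 7: 1110 XOR 1011 = 0101
  pos 8: 1011 XOR 1011 = 0000
Remainder = 000 (zero — the frame passes the CRC check).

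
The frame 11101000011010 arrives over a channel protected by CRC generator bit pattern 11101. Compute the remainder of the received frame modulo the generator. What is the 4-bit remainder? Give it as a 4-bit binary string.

0111

Modulo-2 division of 11101000011010 by 11101:
  pos 0: 11101 XOR 11101 = 00000
  pos 9: 11010 XOR 11101 = 00111
Remainder = 0111 (nonzero — an error is detected).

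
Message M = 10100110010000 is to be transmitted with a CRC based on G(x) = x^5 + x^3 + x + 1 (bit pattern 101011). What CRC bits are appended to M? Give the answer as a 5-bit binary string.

Append 5 zeros: 1010011001000000000. Divide by 101011 (XOR where the leading bit is 1):
  pos 0: 101001 XOR 101011 = 000010
  pos 4: 101001 XOR 101011 = 000010
  pos 8: 100000 XOR 101011 = 001011
  pos 10: 101100 XOR 101011 = 000111
  pos 13: 111000 XOR 101011 = 010011
Remainder (last 5 bits) = 10011. This is the CRC / FCS.

10011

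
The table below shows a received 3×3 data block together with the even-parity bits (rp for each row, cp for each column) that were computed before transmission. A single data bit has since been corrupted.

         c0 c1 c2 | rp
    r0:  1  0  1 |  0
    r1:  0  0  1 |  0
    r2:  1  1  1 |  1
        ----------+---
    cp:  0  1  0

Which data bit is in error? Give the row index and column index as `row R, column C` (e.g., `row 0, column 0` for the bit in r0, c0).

row 1, column 2

Recompute each row's even parity and compare to rp:
  r0: data parity 0, sent rp 0 → ok
  r1: data parity 1, sent rp 0 → mismatch
  r2: data parity 1, sent rp 1 → ok
Recompute each column's even parity and compare to cp:
  c0: data parity 0, sent cp 0 → ok
  c1: data parity 1, sent cp 1 → ok
  c2: data parity 1, sent cp 0 → mismatch
Exactly one row (r1) and one column (c2) fail → the flipped bit is at their intersection.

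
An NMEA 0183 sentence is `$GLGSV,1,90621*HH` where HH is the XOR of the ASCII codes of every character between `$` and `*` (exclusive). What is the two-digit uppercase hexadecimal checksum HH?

44

XOR the ASCII codes of the payload characters:
  'G' = 0x47 → acc = 0x47
  'L' = 0x4C → acc = 0x0B
  'G' = 0x47 → acc = 0x4C
  'S' = 0x53 → acc = 0x1F
  'V' = 0x56 → acc = 0x49
  ',' = 0x2C → acc = 0x65
  '1' = 0x31 → acc = 0x54
  ',' = 0x2C → acc = 0x78
  '9' = 0x39 → acc = 0x41
  '0' = 0x30 → acc = 0x71
  '6' = 0x36 → acc = 0x47
  '2' = 0x32 → acc = 0x75
  '1' = 0x31 → acc = 0x44
Checksum = 0x44.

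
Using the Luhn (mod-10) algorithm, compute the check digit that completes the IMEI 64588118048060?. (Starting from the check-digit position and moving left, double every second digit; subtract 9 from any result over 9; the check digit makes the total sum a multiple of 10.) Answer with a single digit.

Partial digits right→left: 0 6 0 8 4 0 8 1 1 8 8 5 4 6
Double every second digit counting from the check-digit position (so the 1st, 3rd, 5th, ... of the partial from the right).
  doubled (with −9 where >9): 0 0 8 7 2 7 8 → sum 32
  kept as-is: 6 8 0 1 8 5 6 → sum 34
Total = 32 + 34 = 66.
Check digit = (10 − (66 mod 10)) mod 10 = 4.

4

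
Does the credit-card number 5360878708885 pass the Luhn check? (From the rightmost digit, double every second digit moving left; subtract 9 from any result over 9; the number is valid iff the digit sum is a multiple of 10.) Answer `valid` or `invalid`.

valid

From the right, keep odd positions and double even positions (subtract 9 from any doubled value over 9):
  doubled (positions 2,4,...): 7 7 5 5 0 6 → sum 30
  kept (positions 1,3,...): 5 8 0 8 8 6 5 → sum 40
Total = 70.
70 mod 10 = 0, so the number is valid.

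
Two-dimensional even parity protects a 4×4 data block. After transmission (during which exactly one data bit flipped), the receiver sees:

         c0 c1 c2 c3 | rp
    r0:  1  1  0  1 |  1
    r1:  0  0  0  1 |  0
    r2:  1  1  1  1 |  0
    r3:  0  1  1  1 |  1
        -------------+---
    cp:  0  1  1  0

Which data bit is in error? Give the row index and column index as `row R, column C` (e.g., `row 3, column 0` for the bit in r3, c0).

Recompute each row's even parity and compare to rp:
  r0: data parity 1, sent rp 1 → ok
  r1: data parity 1, sent rp 0 → mismatch
  r2: data parity 0, sent rp 0 → ok
  r3: data parity 1, sent rp 1 → ok
Recompute each column's even parity and compare to cp:
  c0: data parity 0, sent cp 0 → ok
  c1: data parity 1, sent cp 1 → ok
  c2: data parity 0, sent cp 1 → mismatch
  c3: data parity 0, sent cp 0 → ok
Exactly one row (r1) and one column (c2) fail → the flipped bit is at their intersection.

row 1, column 2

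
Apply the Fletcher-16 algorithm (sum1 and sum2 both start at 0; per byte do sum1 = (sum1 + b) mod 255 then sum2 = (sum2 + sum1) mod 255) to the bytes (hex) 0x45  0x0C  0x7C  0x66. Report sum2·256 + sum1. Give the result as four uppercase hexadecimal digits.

Running sums (mod 255):
  after byte 0 (0x45): sum1=69, sum2=69
  after byte 1 (0x0C): sum1=81, sum2=150
  after byte 2 (0x7C): sum1=205, sum2=100
  after byte 3 (0x66): sum1=52, sum2=152
Checksum = sum2·256 + sum1 = 152·256 + 52 = 38964 = 0x9834.

9834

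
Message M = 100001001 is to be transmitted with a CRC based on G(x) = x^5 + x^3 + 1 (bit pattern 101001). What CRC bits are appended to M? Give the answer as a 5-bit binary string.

Append 5 zeros: 10000100100000. Divide by 101001 (XOR where the leading bit is 1):
  pos 0: 100001 XOR 101001 = 001000
  pos 2: 100000 XOR 101001 = 001001
  pos 4: 100110 XOR 101001 = 001111
  pos 6: 111100 XOR 101001 = 010101
  pos 7: 101010 XOR 101001 = 000011
Remainder (last 5 bits) = 00110. This is the CRC / FCS.

00110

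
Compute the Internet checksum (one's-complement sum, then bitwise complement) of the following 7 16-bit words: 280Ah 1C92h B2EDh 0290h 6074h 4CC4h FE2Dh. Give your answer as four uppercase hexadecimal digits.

One's-complement addition (fold any carry out of bit 15 back into bit 0):
  0x280A + 0x1C92 = 0x0449C
  0x449C + 0xB2ED = 0x0F789
  0xF789 + 0x0290 = 0x0FA19
  0xFA19 + 0x6074 = 0x15A8D → wrap carry → 0x5A8E
  0x5A8E + 0x4CC4 = 0x0A752
  0xA752 + 0xFE2D = 0x1A57F → wrap carry → 0xA580
One's-complement sum = 0xA580.
Checksum = ~0xA580 & 0xFFFF = 0x5A7F.

5A7F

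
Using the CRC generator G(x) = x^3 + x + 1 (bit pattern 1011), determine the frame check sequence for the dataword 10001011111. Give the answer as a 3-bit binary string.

111

Append 3 zeros: 10001011111000. Divide by 1011 (XOR where the leading bit is 1):
  pos 0: 1000 XOR 1011 = 0011
  pos 2: 1110 XOR 1011 = 0101
  pos 3: 1011 XOR 1011 = 0000
  pos 7: 1111 XOR 1011 = 0100
  pos 8: 1000 XOR 1011 = 0011
  pos 10: 1100 XOR 1011 = 0111
Remainder (last 3 bits) = 111. This is the CRC / FCS.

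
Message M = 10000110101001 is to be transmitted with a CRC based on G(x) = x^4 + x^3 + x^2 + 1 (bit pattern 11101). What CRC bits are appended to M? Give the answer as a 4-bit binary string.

1010

Append 4 zeros: 100001101010010000. Divide by 11101 (XOR where the leading bit is 1):
  pos 0: 10000 XOR 11101 = 01101
  pos 1: 11011 XOR 11101 = 00110
  pos 3: 11010 XOR 11101 = 00111
  pos 5: 11110 XOR 11101 = 00011
  pos 8: 11100 XOR 11101 = 00001
  pos 12: 11000 XOR 11101 = 00101
Remainder (last 4 bits) = 1010. This is the CRC / FCS.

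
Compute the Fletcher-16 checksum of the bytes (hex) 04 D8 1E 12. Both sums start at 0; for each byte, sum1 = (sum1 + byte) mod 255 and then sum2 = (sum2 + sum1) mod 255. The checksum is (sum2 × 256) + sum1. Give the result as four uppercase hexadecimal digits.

Running sums (mod 255):
  after byte 0 (04): sum1=4, sum2=4
  after byte 1 (D8): sum1=220, sum2=224
  after byte 2 (1E): sum1=250, sum2=219
  after byte 3 (12): sum1=13, sum2=232
Checksum = sum2·256 + sum1 = 232·256 + 13 = 59405 = 0xE80D.

E80D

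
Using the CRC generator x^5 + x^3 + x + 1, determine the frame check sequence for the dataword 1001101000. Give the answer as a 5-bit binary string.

00101

Append 5 zeros: 100110100000000. Divide by 101011 (XOR where the leading bit is 1):
  pos 0: 100110 XOR 101011 = 001101
  pos 2: 110110 XOR 101011 = 011101
  pos 3: 111010 XOR 101011 = 010001
  pos 4: 100010 XOR 101011 = 001001
  pos 6: 100100 XOR 101011 = 001111
  pos 8: 111100 XOR 101011 = 010111
  pos 9: 101110 XOR 101011 = 000101
Remainder (last 5 bits) = 00101. This is the CRC / FCS.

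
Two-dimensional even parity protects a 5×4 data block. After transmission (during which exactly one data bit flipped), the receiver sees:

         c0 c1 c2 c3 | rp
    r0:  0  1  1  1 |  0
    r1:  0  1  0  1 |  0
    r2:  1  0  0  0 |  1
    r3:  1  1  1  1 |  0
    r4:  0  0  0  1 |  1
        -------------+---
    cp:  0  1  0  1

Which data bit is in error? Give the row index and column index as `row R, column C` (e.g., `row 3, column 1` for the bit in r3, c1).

Recompute each row's even parity and compare to rp:
  r0: data parity 1, sent rp 0 → mismatch
  r1: data parity 0, sent rp 0 → ok
  r2: data parity 1, sent rp 1 → ok
  r3: data parity 0, sent rp 0 → ok
  r4: data parity 1, sent rp 1 → ok
Recompute each column's even parity and compare to cp:
  c0: data parity 0, sent cp 0 → ok
  c1: data parity 1, sent cp 1 → ok
  c2: data parity 0, sent cp 0 → ok
  c3: data parity 0, sent cp 1 → mismatch
Exactly one row (r0) and one column (c3) fail → the flipped bit is at their intersection.

row 0, column 3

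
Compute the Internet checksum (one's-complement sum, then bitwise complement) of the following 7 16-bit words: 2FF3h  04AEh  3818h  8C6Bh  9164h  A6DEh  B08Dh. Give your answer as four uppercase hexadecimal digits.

1E0A

One's-complement addition (fold any carry out of bit 15 back into bit 0):
  0x2FF3 + 0x04AE = 0x034A1
  0x34A1 + 0x3818 = 0x06CB9
  0x6CB9 + 0x8C6B = 0x0F924
  0xF924 + 0x9164 = 0x18A88 → wrap carry → 0x8A89
  0x8A89 + 0xA6DE = 0x13167 → wrap carry → 0x3168
  0x3168 + 0xB08D = 0x0E1F5
One's-complement sum = 0xE1F5.
Checksum = ~0xE1F5 & 0xFFFF = 0x1E0A.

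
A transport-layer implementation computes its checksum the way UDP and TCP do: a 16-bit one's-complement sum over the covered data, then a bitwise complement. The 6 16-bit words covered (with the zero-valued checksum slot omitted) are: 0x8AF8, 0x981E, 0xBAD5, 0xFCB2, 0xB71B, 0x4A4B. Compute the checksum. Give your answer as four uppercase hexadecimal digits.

23F9

One's-complement addition (fold any carry out of bit 15 back into bit 0):
  0x8AF8 + 0x981E = 0x12316 → wrap carry → 0x2317
  0x2317 + 0xBAD5 = 0x0DDEC
  0xDDEC + 0xFCB2 = 0x1DA9E → wrap carry → 0xDA9F
  0xDA9F + 0xB71B = 0x191BA → wrap carry → 0x91BB
  0x91BB + 0x4A4B = 0x0DC06
One's-complement sum = 0xDC06.
Checksum = ~0xDC06 & 0xFFFF = 0x23F9.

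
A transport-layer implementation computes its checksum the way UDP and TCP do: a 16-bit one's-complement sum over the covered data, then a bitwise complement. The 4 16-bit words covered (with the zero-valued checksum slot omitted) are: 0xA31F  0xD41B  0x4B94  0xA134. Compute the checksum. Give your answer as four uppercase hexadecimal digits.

One's-complement addition (fold any carry out of bit 15 back into bit 0):
  0xA31F + 0xD41B = 0x1773A → wrap carry → 0x773B
  0x773B + 0x4B94 = 0x0C2CF
  0xC2CF + 0xA134 = 0x16403 → wrap carry → 0x6404
One's-complement sum = 0x6404.
Checksum = ~0x6404 & 0xFFFF = 0x9BFB.

9BFB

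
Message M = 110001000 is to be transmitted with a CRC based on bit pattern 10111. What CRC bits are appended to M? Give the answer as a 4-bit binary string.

Append 4 zeros: 1100010000000. Divide by 10111 (XOR where the leading bit is 1):
  pos 0: 11000 XOR 10111 = 01111
  pos 1: 11111 XOR 10111 = 01000
  pos 2: 10000 XOR 10111 = 00111
  pos 4: 11100 XOR 10111 = 01011
  pos 5: 10110 XOR 10111 = 00001
Remainder (last 4 bits) = 1000. This is the CRC / FCS.

1000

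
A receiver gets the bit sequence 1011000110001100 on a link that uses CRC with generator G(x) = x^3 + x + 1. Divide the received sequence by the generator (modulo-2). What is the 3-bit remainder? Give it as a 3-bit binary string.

Modulo-2 division of 1011000110001100 by 1011:
  pos 0: 1011 XOR 1011 = 0000
  pos 7: 1100 XOR 1011 = 0111
  pos 8: 1110 XOR 1011 = 0101
  pos 9: 1011 XOR 1011 = 0000
Remainder = 100 (nonzero — an error is detected).

100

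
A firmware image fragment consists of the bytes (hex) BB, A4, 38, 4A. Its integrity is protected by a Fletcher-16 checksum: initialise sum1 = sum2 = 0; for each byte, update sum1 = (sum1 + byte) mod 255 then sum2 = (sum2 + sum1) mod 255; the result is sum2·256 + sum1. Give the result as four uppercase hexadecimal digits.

97E2

Running sums (mod 255):
  after byte 0 (BB): sum1=187, sum2=187
  after byte 1 (A4): sum1=96, sum2=28
  after byte 2 (38): sum1=152, sum2=180
  after byte 3 (4A): sum1=226, sum2=151
Checksum = sum2·256 + sum1 = 151·256 + 226 = 38882 = 0x97E2.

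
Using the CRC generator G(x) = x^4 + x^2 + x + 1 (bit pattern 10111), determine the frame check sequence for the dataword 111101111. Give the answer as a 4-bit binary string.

Append 4 zeros: 1111011110000. Divide by 10111 (XOR where the leading bit is 1):
  pos 0: 11110 XOR 10111 = 01001
  pos 1: 10011 XOR 10111 = 00100
  pos 3: 10011 XOR 10111 = 00100
  pos 5: 10010 XOR 10111 = 00101
  pos 7: 10100 XOR 10111 = 00011
Remainder (last 4 bits) = 0110. This is the CRC / FCS.

0110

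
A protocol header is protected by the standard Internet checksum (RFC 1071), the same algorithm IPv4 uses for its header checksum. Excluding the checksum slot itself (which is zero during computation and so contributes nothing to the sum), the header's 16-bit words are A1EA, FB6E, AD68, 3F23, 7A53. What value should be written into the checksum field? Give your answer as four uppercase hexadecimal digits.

FBC6

One's-complement addition (fold any carry out of bit 15 back into bit 0):
  0xA1EA + 0xFB6E = 0x19D58 → wrap carry → 0x9D59
  0x9D59 + 0xAD68 = 0x14AC1 → wrap carry → 0x4AC2
  0x4AC2 + 0x3F23 = 0x089E5
  0x89E5 + 0x7A53 = 0x10438 → wrap carry → 0x0439
One's-complement sum = 0x0439.
Checksum = ~0x0439 & 0xFFFF = 0xFBC6.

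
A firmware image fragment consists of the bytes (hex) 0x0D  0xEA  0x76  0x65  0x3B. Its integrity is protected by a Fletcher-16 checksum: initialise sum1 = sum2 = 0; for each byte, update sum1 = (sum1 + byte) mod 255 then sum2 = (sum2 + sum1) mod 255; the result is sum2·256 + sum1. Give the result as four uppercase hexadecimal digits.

560F

Running sums (mod 255):
  after byte 0 (0x0D): sum1=13, sum2=13
  after byte 1 (0xEA): sum1=247, sum2=5
  after byte 2 (0x76): sum1=110, sum2=115
  after byte 3 (0x65): sum1=211, sum2=71
  after byte 4 (0x3B): sum1=15, sum2=86
Checksum = sum2·256 + sum1 = 86·256 + 15 = 22031 = 0x560F.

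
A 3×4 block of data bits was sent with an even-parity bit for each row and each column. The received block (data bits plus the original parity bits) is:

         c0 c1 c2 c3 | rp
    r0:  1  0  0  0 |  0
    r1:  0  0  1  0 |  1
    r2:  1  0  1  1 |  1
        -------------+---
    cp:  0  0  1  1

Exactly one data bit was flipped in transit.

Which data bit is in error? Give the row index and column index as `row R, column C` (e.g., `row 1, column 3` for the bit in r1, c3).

Recompute each row's even parity and compare to rp:
  r0: data parity 1, sent rp 0 → mismatch
  r1: data parity 1, sent rp 1 → ok
  r2: data parity 1, sent rp 1 → ok
Recompute each column's even parity and compare to cp:
  c0: data parity 0, sent cp 0 → ok
  c1: data parity 0, sent cp 0 → ok
  c2: data parity 0, sent cp 1 → mismatch
  c3: data parity 1, sent cp 1 → ok
Exactly one row (r0) and one column (c2) fail → the flipped bit is at their intersection.

row 0, column 2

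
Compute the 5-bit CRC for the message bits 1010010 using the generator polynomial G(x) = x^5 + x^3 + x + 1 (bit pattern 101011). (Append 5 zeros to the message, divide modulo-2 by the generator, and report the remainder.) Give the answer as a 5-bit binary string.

Append 5 zeros: 101001000000. Divide by 101011 (XOR where the leading bit is 1):
  pos 0: 101001 XOR 101011 = 000010
  pos 4: 100000 XOR 101011 = 001011
  pos 6: 101100 XOR 101011 = 000111
Remainder (last 5 bits) = 00111. This is the CRC / FCS.

00111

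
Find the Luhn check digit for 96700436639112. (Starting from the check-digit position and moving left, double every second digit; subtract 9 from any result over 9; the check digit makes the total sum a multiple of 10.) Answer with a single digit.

9

Partial digits right→left: 2 1 1 9 3 6 6 3 4 0 0 7 6 9
Double every second digit counting from the check-digit position (so the 1st, 3rd, 5th, ... of the partial from the right).
  doubled (with −9 where >9): 4 2 6 3 8 0 3 → sum 26
  kept as-is: 1 9 6 3 0 7 9 → sum 35
Total = 26 + 35 = 61.
Check digit = (10 − (61 mod 10)) mod 10 = 9.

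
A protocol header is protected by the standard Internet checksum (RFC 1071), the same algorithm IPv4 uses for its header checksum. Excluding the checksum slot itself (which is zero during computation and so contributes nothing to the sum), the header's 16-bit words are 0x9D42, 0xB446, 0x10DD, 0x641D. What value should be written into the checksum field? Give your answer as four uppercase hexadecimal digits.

One's-complement addition (fold any carry out of bit 15 back into bit 0):
  0x9D42 + 0xB446 = 0x15188 → wrap carry → 0x5189
  0x5189 + 0x10DD = 0x06266
  0x6266 + 0x641D = 0x0C683
One's-complement sum = 0xC683.
Checksum = ~0xC683 & 0xFFFF = 0x397C.

397C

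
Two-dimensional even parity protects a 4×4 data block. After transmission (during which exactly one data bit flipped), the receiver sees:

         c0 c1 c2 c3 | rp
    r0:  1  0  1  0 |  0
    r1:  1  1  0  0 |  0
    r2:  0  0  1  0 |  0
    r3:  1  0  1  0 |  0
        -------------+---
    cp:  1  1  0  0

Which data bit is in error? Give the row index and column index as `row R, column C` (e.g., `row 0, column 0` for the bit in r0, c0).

row 2, column 2

Recompute each row's even parity and compare to rp:
  r0: data parity 0, sent rp 0 → ok
  r1: data parity 0, sent rp 0 → ok
  r2: data parity 1, sent rp 0 → mismatch
  r3: data parity 0, sent rp 0 → ok
Recompute each column's even parity and compare to cp:
  c0: data parity 1, sent cp 1 → ok
  c1: data parity 1, sent cp 1 → ok
  c2: data parity 1, sent cp 0 → mismatch
  c3: data parity 0, sent cp 0 → ok
Exactly one row (r2) and one column (c2) fail → the flipped bit is at their intersection.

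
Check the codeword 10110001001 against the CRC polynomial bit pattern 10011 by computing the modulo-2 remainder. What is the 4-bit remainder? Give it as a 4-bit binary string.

Modulo-2 division of 10110001001 by 10011:
  pos 0: 10110 XOR 10011 = 00101
  pos 2: 10100 XOR 10011 = 00111
  pos 4: 11110 XOR 10011 = 01101
  pos 5: 11010 XOR 10011 = 01001
  pos 6: 10011 XOR 10011 = 00000
Remainder = 0000 (zero — the frame passes the CRC check).

0000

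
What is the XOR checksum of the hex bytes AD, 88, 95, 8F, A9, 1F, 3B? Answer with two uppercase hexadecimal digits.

XOR the bytes together:
  start with 0xAD
  0xAD ⊕ 0x88 = 0x25
  0x25 ⊕ 0x95 = 0xB0
  0xB0 ⊕ 0x8F = 0x3F
  0x3F ⊕ 0xA9 = 0x96
  0x96 ⊕ 0x1F = 0x89
  0x89 ⊕ 0x3B = 0xB2

B2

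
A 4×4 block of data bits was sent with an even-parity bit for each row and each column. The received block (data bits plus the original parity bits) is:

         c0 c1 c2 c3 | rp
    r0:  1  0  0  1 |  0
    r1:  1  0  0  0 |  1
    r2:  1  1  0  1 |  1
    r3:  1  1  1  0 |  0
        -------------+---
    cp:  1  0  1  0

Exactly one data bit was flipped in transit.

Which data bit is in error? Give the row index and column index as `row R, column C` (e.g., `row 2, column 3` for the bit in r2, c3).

Recompute each row's even parity and compare to rp:
  r0: data parity 0, sent rp 0 → ok
  r1: data parity 1, sent rp 1 → ok
  r2: data parity 1, sent rp 1 → ok
  r3: data parity 1, sent rp 0 → mismatch
Recompute each column's even parity and compare to cp:
  c0: data parity 0, sent cp 1 → mismatch
  c1: data parity 0, sent cp 0 → ok
  c2: data parity 1, sent cp 1 → ok
  c3: data parity 0, sent cp 0 → ok
Exactly one row (r3) and one column (c0) fail → the flipped bit is at their intersection.

row 3, column 0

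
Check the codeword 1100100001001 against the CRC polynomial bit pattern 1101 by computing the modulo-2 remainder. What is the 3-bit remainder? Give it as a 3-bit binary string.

Modulo-2 division of 1100100001001 by 1101:
  pos 0: 1100 XOR 1101 = 0001
  pos 3: 1100 XOR 1101 = 0001
  pos 6: 1001 XOR 1101 = 0100
  pos 7: 1000 XOR 1101 = 0101
  pos 8: 1010 XOR 1101 = 0111
  pos 9: 1111 XOR 1101 = 0010
Remainder = 010 (nonzero — an error is detected).

010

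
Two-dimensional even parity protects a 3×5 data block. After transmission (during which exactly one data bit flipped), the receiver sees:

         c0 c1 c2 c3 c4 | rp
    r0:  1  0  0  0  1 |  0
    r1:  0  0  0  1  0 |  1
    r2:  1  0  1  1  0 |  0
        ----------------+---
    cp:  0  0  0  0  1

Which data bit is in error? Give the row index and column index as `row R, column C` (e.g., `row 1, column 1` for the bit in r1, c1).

row 2, column 2

Recompute each row's even parity and compare to rp:
  r0: data parity 0, sent rp 0 → ok
  r1: data parity 1, sent rp 1 → ok
  r2: data parity 1, sent rp 0 → mismatch
Recompute each column's even parity and compare to cp:
  c0: data parity 0, sent cp 0 → ok
  c1: data parity 0, sent cp 0 → ok
  c2: data parity 1, sent cp 0 → mismatch
  c3: data parity 0, sent cp 0 → ok
  c4: data parity 1, sent cp 1 → ok
Exactly one row (r2) and one column (c2) fail → the flipped bit is at their intersection.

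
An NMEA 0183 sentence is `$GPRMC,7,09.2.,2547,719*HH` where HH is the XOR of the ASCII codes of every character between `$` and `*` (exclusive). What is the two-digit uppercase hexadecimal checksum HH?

7C

XOR the ASCII codes of the payload characters:
  'G' = 0x47 → acc = 0x47
  'P' = 0x50 → acc = 0x17
  'R' = 0x52 → acc = 0x45
  'M' = 0x4D → acc = 0x08
  'C' = 0x43 → acc = 0x4B
  ',' = 0x2C → acc = 0x67
  '7' = 0x37 → acc = 0x50
  ',' = 0x2C → acc = 0x7C
  '0' = 0x30 → acc = 0x4C
  '9' = 0x39 → acc = 0x75
  '.' = 0x2E → acc = 0x5B
  '2' = 0x32 → acc = 0x69
  '.' = 0x2E → acc = 0x47
  ',' = 0x2C → acc = 0x6B
  '2' = 0x32 → acc = 0x59
  '5' = 0x35 → acc = 0x6C
  '4' = 0x34 → acc = 0x58
  '7' = 0x37 → acc = 0x6F
  ',' = 0x2C → acc = 0x43
  '7' = 0x37 → acc = 0x74
  '1' = 0x31 → acc = 0x45
  '9' = 0x39 → acc = 0x7C
Checksum = 0x7C.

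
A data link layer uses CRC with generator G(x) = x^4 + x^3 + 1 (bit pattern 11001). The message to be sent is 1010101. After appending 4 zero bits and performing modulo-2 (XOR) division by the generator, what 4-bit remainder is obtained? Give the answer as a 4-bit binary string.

0010

Append 4 zeros: 10101010000. Divide by 11001 (XOR where the leading bit is 1):
  pos 0: 10101 XOR 11001 = 01100
  pos 1: 11000 XOR 11001 = 00001
  pos 5: 11000 XOR 11001 = 00001
Remainder (last 4 bits) = 0010. This is the CRC / FCS.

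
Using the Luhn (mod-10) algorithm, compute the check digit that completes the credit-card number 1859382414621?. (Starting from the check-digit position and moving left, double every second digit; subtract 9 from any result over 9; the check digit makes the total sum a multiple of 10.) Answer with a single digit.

5

Partial digits right→left: 1 2 6 4 1 4 2 8 3 9 5 8 1
Double every second digit counting from the check-digit position (so the 1st, 3rd, 5th, ... of the partial from the right).
  doubled (with −9 where >9): 2 3 2 4 6 1 2 → sum 20
  kept as-is: 2 4 4 8 9 8 → sum 35
Total = 20 + 35 = 55.
Check digit = (10 − (55 mod 10)) mod 10 = 5.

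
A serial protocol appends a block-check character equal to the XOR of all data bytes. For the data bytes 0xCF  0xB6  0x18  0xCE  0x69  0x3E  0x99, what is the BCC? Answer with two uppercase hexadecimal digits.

61

XOR the bytes together:
  start with 0xCF
  0xCF ⊕ 0xB6 = 0x79
  0x79 ⊕ 0x18 = 0x61
  0x61 ⊕ 0xCE = 0xAF
  0xAF ⊕ 0x69 = 0xC6
  0xC6 ⊕ 0x3E = 0xF8
  0xF8 ⊕ 0x99 = 0x61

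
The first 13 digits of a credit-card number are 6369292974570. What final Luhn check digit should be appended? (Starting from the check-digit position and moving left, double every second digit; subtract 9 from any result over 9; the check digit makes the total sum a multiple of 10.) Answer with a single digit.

Partial digits right→left: 0 7 5 4 7 9 2 9 2 9 6 3 6
Double every second digit counting from the check-digit position (so the 1st, 3rd, 5th, ... of the partial from the right).
  doubled (with −9 where >9): 0 1 5 4 4 3 3 → sum 20
  kept as-is: 7 4 9 9 9 3 → sum 41
Total = 20 + 41 = 61.
Check digit = (10 − (61 mod 10)) mod 10 = 9.

9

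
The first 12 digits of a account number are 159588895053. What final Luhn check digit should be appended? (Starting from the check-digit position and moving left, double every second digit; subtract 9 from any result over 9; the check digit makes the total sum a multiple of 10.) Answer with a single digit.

0

Partial digits right→left: 3 5 0 5 9 8 8 8 5 9 5 1
Double every second digit counting from the check-digit position (so the 1st, 3rd, 5th, ... of the partial from the right).
  doubled (with −9 where >9): 6 0 9 7 1 1 → sum 24
  kept as-is: 5 5 8 8 9 1 → sum 36
Total = 24 + 36 = 60.
Check digit = (10 − (60 mod 10)) mod 10 = 0.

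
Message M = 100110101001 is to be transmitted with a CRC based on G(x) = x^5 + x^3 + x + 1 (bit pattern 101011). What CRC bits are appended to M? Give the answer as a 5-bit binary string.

10001

Append 5 zeros: 10011010100100000. Divide by 101011 (XOR where the leading bit is 1):
  pos 0: 100110 XOR 101011 = 001101
  pos 2: 110110 XOR 101011 = 011101
  pos 3: 111011 XOR 101011 = 010000
  pos 4: 100000 XOR 101011 = 001011
  pos 6: 101101 XOR 101011 = 000110
  pos 9: 110000 XOR 101011 = 011011
  pos 10: 110110 XOR 101011 = 011101
  pos 11: 111010 XOR 101011 = 010001
Remainder (last 5 bits) = 10001. This is the CRC / FCS.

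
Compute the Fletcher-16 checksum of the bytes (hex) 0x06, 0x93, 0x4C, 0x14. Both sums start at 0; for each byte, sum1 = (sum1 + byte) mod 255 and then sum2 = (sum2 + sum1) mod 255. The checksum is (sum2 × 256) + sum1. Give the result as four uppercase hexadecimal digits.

7FF9

Running sums (mod 255):
  after byte 0 (0x06): sum1=6, sum2=6
  after byte 1 (0x93): sum1=153, sum2=159
  after byte 2 (0x4C): sum1=229, sum2=133
  after byte 3 (0x14): sum1=249, sum2=127
Checksum = sum2·256 + sum1 = 127·256 + 249 = 32761 = 0x7FF9.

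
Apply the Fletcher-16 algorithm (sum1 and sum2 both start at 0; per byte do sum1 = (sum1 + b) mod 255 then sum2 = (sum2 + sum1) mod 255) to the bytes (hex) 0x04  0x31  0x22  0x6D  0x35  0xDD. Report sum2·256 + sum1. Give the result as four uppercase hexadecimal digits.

Running sums (mod 255):
  after byte 0 (0x04): sum1=4, sum2=4
  after byte 1 (0x31): sum1=53, sum2=57
  after byte 2 (0x22): sum1=87, sum2=144
  after byte 3 (0x6D): sum1=196, sum2=85
  after byte 4 (0x35): sum1=249, sum2=79
  after byte 5 (0xDD): sum1=215, sum2=39
Checksum = sum2·256 + sum1 = 39·256 + 215 = 10199 = 0x27D7.

27D7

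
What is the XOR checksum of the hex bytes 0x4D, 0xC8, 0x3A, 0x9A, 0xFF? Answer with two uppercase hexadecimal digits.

XOR the bytes together:
  start with 0x4D
  0x4D ⊕ 0xC8 = 0x85
  0x85 ⊕ 0x3A = 0xBF
  0xBF ⊕ 0x9A = 0x25
  0x25 ⊕ 0xFF = 0xDA

DA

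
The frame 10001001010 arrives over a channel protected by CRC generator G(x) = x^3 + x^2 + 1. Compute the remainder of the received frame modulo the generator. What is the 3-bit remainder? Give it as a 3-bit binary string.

100

Modulo-2 division of 10001001010 by 1101:
  pos 0: 1000 XOR 1101 = 0101
  pos 1: 1011 XOR 1101 = 0110
  pos 2: 1100 XOR 1101 = 0001
  pos 5: 1010 XOR 1101 = 0111
  pos 6: 1111 XOR 1101 = 0010
Remainder = 100 (nonzero — an error is detected).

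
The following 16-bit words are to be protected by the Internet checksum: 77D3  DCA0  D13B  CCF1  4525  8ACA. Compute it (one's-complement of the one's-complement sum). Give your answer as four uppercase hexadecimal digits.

One's-complement addition (fold any carry out of bit 15 back into bit 0):
  0x77D3 + 0xDCA0 = 0x15473 → wrap carry → 0x5474
  0x5474 + 0xD13B = 0x125AF → wrap carry → 0x25B0
  0x25B0 + 0xCCF1 = 0x0F2A1
  0xF2A1 + 0x4525 = 0x137C6 → wrap carry → 0x37C7
  0x37C7 + 0x8ACA = 0x0C291
One's-complement sum = 0xC291.
Checksum = ~0xC291 & 0xFFFF = 0x3D6E.

3D6E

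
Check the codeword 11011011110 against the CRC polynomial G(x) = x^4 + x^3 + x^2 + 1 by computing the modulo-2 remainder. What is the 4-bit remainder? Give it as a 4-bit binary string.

Modulo-2 division of 11011011110 by 11101:
  pos 0: 11011 XOR 11101 = 00110
  pos 2: 11001 XOR 11101 = 00100
  pos 4: 10011 XOR 11101 = 01110
  pos 5: 11101 XOR 11101 = 00000
Remainder = 0000 (zero — the frame passes the CRC check).

0000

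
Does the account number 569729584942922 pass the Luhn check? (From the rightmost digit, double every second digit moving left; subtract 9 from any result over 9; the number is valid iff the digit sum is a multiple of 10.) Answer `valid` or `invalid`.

invalid

From the right, keep odd positions and double even positions (subtract 9 from any doubled value over 9):
  doubled (positions 2,4,...): 4 4 9 7 9 5 3 → sum 41
  kept (positions 1,3,...): 2 9 4 4 5 2 9 5 → sum 40
Total = 81.
81 mod 10 = 1, so the number is invalid.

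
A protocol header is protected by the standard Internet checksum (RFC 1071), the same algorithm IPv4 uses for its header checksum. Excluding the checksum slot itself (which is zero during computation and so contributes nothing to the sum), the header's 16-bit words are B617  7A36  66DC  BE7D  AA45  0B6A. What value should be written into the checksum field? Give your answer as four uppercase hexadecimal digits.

One's-complement addition (fold any carry out of bit 15 back into bit 0):
  0xB617 + 0x7A36 = 0x1304D → wrap carry → 0x304E
  0x304E + 0x66DC = 0x0972A
  0x972A + 0xBE7D = 0x155A7 → wrap carry → 0x55A8
  0x55A8 + 0xAA45 = 0x0FFED
  0xFFED + 0x0B6A = 0x10B57 → wrap carry → 0x0B58
One's-complement sum = 0x0B58.
Checksum = ~0x0B58 & 0xFFFF = 0xF4A7.

F4A7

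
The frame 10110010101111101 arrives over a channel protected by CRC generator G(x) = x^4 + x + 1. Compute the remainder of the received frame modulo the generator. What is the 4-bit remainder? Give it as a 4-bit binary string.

Modulo-2 division of 10110010101111101 by 10011:
  pos 0: 10110 XOR 10011 = 00101
  pos 2: 10101 XOR 10011 = 00110
  pos 4: 11001 XOR 10011 = 01010
  pos 5: 10100 XOR 10011 = 00111
  pos 7: 11111 XOR 10011 = 01100
  pos 8: 11001 XOR 10011 = 01010
  pos 9: 10101 XOR 10011 = 00110
  pos 11: 11010 XOR 10011 = 01001
  pos 12: 10011 XOR 10011 = 00000
Remainder = 0000 (zero — the frame passes the CRC check).

0000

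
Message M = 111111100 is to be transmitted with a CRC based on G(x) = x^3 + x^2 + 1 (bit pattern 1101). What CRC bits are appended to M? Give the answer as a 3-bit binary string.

000

Append 3 zeros: 111111100000. Divide by 1101 (XOR where the leading bit is 1):
  pos 0: 1111 XOR 1101 = 0010
  pos 2: 1011 XOR 1101 = 0110
  pos 3: 1101 XOR 1101 = 0000
Remainder (last 3 bits) = 000. This is the CRC / FCS.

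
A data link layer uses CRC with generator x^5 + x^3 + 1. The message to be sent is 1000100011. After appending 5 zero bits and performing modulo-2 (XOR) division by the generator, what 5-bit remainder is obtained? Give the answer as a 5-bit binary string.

Append 5 zeros: 100010001100000. Divide by 101001 (XOR where the leading bit is 1):
  pos 0: 100010 XOR 101001 = 001011
  pos 2: 101100 XOR 101001 = 000101
  pos 5: 101110 XOR 101001 = 000111
  pos 8: 111000 XOR 101001 = 010001
  pos 9: 100010 XOR 101001 = 001011
Remainder (last 5 bits) = 01011. This is the CRC / FCS.

01011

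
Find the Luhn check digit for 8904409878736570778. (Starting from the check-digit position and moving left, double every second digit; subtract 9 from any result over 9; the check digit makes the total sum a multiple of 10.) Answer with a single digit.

2

Partial digits right→left: 8 7 7 0 7 5 6 3 7 8 7 8 9 0 4 4 0 9 8
Double every second digit counting from the check-digit position (so the 1st, 3rd, 5th, ... of the partial from the right).
  doubled (with −9 where >9): 7 5 5 3 5 5 9 8 0 7 → sum 54
  kept as-is: 7 0 5 3 8 8 0 4 9 → sum 44
Total = 54 + 44 = 98.
Check digit = (10 − (98 mod 10)) mod 10 = 2.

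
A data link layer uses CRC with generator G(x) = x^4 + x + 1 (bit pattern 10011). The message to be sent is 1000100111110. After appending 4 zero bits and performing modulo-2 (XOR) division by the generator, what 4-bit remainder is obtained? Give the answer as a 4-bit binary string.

Append 4 zeros: 10001001111100000. Divide by 10011 (XOR where the leading bit is 1):
  pos 0: 10001 XOR 10011 = 00010
  pos 3: 10001 XOR 10011 = 00010
  pos 6: 10111 XOR 10011 = 00100
  pos 8: 10010 XOR 10011 = 00001
  pos 12: 10000 XOR 10011 = 00011
Remainder (last 4 bits) = 0011. This is the CRC / FCS.

0011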